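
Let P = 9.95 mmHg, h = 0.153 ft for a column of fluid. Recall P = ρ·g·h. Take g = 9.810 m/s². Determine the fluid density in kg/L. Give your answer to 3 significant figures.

2.90 kg/L

Rearranging: ρ = P/(g·h).
P = 9.95 mmHg = 1327 Pa; h = 0.153 ft = 0.04663 m; g = 9.810 m/s².
ρ = 2900 kg/m³
2900 kg/m³ × (1 kg/L / 1000 kg/m³) = 2.900 kg/L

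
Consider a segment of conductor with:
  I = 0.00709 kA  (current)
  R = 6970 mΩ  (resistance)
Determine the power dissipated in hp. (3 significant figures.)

0.470 hp

Directly: P = I²R.
I = 0.00709 kA = 7.090 A; R = 6970 mΩ = 6.970 Ω.
P = 350.4 W  (the unit combination reduces to kg·m²/s³ = W)
350.4 W × (1 hp / 745.7 W) = 0.4699 hp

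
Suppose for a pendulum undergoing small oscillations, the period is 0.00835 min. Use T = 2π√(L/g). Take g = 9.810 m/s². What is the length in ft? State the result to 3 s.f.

0.205 ft

Rearranging: L = g·(T/2π)².
T = 0.00835 min = 0.5010 s; g = 9.810 m/s².
L = 0.06237 m
0.06237 m × (1 ft / 0.3048 m) = 0.2046 ft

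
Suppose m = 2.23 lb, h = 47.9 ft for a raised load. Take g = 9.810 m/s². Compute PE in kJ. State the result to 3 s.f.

0.145 kJ

PE is given directly by: PE = mgh.
m = 2.23 lb = 1.012 kg; h = 47.9 ft = 14.60 m; g = 9.810 m/s².
PE = 144.9 J
144.9 J × (1 kJ / 1000 J) = 0.1449 kJ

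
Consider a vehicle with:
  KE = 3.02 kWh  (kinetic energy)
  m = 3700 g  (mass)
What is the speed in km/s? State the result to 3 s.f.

Rearranging: v = √(2·KE/m).
KE = 3.02 kWh = 1.087×10^7 J; m = 3700 g = 3.700 kg.
v = 2424 m/s
2424 m/s × (1 km/s / 1000 m/s) = 2.424 km/s

2.42 km/s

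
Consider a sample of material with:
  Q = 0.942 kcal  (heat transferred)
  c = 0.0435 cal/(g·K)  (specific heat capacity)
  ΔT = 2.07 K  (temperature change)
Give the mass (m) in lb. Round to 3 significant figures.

Rearranging Q = m·c·ΔT for m: m = Q/(c·ΔT).
Q = 0.942 kcal = 3941 J; c = 0.0435 cal/(g·K) = 182.0 J/(kg·K); ΔT = 2.07 K.
m = 10.46 kg
10.46 kg × (1 lb / 0.4536 kg) = 23.06 lb

23.1 lb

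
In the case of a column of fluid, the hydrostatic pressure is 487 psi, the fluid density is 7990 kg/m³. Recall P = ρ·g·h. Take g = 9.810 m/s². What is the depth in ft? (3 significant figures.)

Solving P = ρ·g·h for h: h = P/(ρ·g).
P = 487 psi = 3.358×10^6 Pa; ρ = 7990 kg/m³; g = 9.810 m/s².
h = 42.84 m
42.84 m × (1 ft / 0.3048 m) = 140.5 ft

141 ft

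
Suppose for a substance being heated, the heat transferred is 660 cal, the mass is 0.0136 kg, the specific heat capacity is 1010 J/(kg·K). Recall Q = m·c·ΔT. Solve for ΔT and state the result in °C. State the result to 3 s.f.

Rearranging Q = m·c·ΔT for ΔT: ΔT = Q/(m·c).
Q = 660 cal = 2761 J; m = 0.0136 kg; c = 1010 J/(kg·K).
ΔT = 201.0 K
Since 1 °C = 1 K, 201.0 °C.

201 °C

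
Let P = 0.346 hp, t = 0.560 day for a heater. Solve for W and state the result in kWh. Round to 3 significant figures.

3.47 kWh

Rearranging P = W/t for W: W = P·t.
P = 0.346 hp = 258.0 W; t = 0.560 day = 48384 s.
W = 1.248×10^7 J  (the unit combination reduces to kg·m²/s² = J)
1.248×10^7 J × (1 kWh / 3.600×10^6 J) = 3.468 kWh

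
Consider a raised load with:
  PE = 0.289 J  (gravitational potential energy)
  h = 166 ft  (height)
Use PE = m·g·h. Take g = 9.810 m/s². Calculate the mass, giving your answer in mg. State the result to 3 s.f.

Rearranging PE = m·g·h for m: m = PE/(g·h).
PE = 0.289 J; h = 166 ft = 50.60 m; g = 9.810 m/s².
m = 5.822×10^-4 kg
5.822×10^-4 kg × (1 mg / 1.000×10^-6 kg) = 582.2 mg

582 mg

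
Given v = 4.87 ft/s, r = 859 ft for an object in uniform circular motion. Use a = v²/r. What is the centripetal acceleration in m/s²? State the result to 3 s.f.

a is given directly by: a = v²/r.
v = 4.87 ft/s = 1.484 m/s; r = 859 ft = 261.8 m.
a = 0.008415 m/s²

0.00842 m/s²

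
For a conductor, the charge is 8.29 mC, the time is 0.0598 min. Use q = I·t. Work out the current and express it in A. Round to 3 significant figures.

Rearranging: I = q/t.
q = 8.29 mC = 0.008290 C; t = 0.0598 min = 3.588 s.
I = 0.002310 A

0.00231 A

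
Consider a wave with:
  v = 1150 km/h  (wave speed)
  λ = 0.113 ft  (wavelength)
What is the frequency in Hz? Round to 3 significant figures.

9270 Hz

Solving v = f·λ for f: f = v/λ.
v = 1150 km/h = 319.4 m/s; λ = 0.113 ft = 0.03444 m.
f = 9275 Hz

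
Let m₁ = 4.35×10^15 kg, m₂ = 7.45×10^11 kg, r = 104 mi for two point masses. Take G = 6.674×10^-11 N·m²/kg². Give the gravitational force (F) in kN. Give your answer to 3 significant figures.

F is given directly by: F = Gm₁m₂/r².
m₁ = 4.35×10^15 kg; m₂ = 7.45×10^11 kg; r = 104 mi = 1.674×10^5 m; G = 6.674×10^-11 N·m²/kg².
F = 7.721×10^6 N
7.721×10^6 N × (1 kN / 1000 N) = 7721 kN

7720 kN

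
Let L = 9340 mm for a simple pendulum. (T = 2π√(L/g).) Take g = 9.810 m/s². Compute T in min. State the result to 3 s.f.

0.102 min

Directly: T = 2π√(L/g).
L = 9340 mm = 9.340 m; g = 9.810 m/s².
T = 6.131 s
6.131 s × (1 min / 60.00 s) = 0.1022 min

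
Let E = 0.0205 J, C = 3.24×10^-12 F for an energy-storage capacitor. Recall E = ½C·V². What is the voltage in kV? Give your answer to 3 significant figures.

112 kV

Rearranging: V = √(2E/C).
E = 0.0205 J; C = 3.24×10^-12 F.
V = 1.125×10^5 V  (the unit combination reduces to kg·m²/(A·s³) = V)
1.125×10^5 V × (1 kV / 1000 V) = 112.5 kV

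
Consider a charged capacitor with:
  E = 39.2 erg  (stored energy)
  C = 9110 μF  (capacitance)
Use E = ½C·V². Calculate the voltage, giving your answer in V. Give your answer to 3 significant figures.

Rearranging: V = √(2E/C).
E = 39.2 erg = 3.920×10^-6 J; C = 9110 μF = 0.009110 F.
V = 0.02934 V

0.0293 V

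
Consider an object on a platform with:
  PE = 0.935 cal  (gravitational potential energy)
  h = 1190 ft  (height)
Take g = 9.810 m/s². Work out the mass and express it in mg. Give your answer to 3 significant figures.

1100 mg

Rearranging PE = m·g·h for m: m = PE/(g·h).
PE = 0.935 cal = 3.912 J; h = 1190 ft = 362.7 m; g = 9.810 m/s².
m = 0.001099 kg
0.001099 kg × (1 mg / 1.000×10^-6 kg) = 1099 mg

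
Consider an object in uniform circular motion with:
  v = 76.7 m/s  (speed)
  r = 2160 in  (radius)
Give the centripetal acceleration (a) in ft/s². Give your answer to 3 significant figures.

Directly: a = v²/r.
v = 76.7 m/s; r = 2160 in = 54.86 m.
a = 107.2 m/s²
107.2 m/s² × (1 ft/s² / 0.3048 m/s²) = 351.8 ft/s²

352 ft/s²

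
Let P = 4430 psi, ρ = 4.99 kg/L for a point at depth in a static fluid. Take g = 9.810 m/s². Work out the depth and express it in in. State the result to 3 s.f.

Rearranging P = ρ·g·h for h: h = P/(ρ·g).
P = 4430 psi = 3.054×10^7 Pa; ρ = 4.99 kg/L = 4990 kg/m³; g = 9.810 m/s².
h = 624.0 m
624.0 m × (1 in / 0.02540 m) = 24565 in

24600 in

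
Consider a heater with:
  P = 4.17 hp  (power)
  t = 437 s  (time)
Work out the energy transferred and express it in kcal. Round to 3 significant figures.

325 kcal

Rearranging: W = P·t.
P = 4.17 hp = 3110 W; t = 437 s.
W = 1.359×10^6 J
1.359×10^6 J × (1 kcal / 4184 J) = 324.8 kcal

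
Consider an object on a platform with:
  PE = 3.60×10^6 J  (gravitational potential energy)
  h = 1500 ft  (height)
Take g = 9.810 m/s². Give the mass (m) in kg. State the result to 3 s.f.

Solving PE = m·g·h for m: m = PE/(g·h).
PE = 3.60×10^6 J; h = 1500 ft = 457.2 m; g = 9.810 m/s².
m = 802.7 kg

803 kg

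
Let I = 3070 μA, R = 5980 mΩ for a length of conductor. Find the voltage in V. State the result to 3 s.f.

0.0184 V

V is given directly by: V = IR.
I = 3070 μA = 0.003070 A; R = 5980 mΩ = 5.980 Ω.
V = 0.01836 V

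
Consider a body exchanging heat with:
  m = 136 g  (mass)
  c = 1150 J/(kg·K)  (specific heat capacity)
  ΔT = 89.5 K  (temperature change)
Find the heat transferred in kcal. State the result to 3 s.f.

Q is given directly by: Q = mcΔT.
m = 136 g = 0.1360 kg; c = 1150 J/(kg·K); ΔT = 89.5 K.
Q = 13998 J  (the unit combination reduces to kg·m²/s² = J)
13998 J × (1 kcal / 4184 J) = 3.346 kcal

3.35 kcal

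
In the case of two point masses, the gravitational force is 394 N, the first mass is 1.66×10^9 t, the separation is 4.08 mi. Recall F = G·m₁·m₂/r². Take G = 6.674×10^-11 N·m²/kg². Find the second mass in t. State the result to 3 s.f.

1.53×10^5 t

Rearranging: m₂ = F·r²/(G·m₁).
F = 394 N; m₁ = 1.66×10^9 t = 1.660×10^12 kg; r = 4.08 mi = 6566 m; G = 6.674×10^-11 N·m²/kg².
m₂ = 1.533×10^8 kg
1.533×10^8 kg × (1 t / 1000 kg) = 1.533×10^5 t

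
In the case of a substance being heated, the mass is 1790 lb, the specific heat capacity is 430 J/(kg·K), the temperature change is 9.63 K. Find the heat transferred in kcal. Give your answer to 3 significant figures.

804 kcal

Directly: Q = mcΔT.
m = 1790 lb = 811.9 kg; c = 430 J/(kg·K); ΔT = 9.63 K.
Q = 3.362×10^6 J
3.362×10^6 J × (1 kcal / 4184 J) = 803.6 kcal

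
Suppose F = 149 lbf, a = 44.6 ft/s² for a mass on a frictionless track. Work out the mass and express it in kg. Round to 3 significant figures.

48.8 kg

From Newton's second law: m = F/a.
F = 149 lbf = 662.8 N; a = 44.6 ft/s² = 13.59 m/s².
m = 48.76 kg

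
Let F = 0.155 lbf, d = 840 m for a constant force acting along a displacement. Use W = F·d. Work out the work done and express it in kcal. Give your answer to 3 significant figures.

0.138 kcal

W is given directly by: W = F·d.
F = 0.155 lbf = 0.6895 N; d = 840 m.
W = 579.2 J  (the unit combination reduces to kg·m²/s² = J)
579.2 J × (1 kcal / 4184 J) = 0.1384 kcal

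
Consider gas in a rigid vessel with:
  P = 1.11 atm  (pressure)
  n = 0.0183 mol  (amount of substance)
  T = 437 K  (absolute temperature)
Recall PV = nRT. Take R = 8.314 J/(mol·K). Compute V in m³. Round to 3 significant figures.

5.91×10^-4 m³

Rearranging: V = nRT/P.
P = 1.11 atm = 1.125×10^5 Pa; n = 0.0183 mol; T = 437 K; R = 8.314 J/(mol·K).
V = 5.912×10^-4 m³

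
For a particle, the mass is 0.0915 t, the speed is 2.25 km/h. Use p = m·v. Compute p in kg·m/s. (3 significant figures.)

57.2 kg·m/s

Directly: p = mv.
m = 0.0915 t = 91.50 kg; v = 2.25 km/h = 0.6250 m/s.
p = 57.19 kg·m/s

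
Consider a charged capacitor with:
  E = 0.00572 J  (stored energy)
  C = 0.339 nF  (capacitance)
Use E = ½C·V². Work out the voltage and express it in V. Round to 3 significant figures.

5810 V

Solving E = ½C·V² for V: V = √(2E/C).
E = 0.00572 J; C = 0.339 nF = 3.390×10^-10 F.
V = 5809 V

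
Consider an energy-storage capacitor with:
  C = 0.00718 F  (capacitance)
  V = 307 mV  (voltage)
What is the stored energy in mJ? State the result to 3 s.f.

0.338 mJ

Directly: E = ½CV².
C = 0.00718 F; V = 307 mV = 0.3070 V.
E = 3.384×10^-4 J
3.384×10^-4 J × (1 mJ / 0.001000 J) = 0.3384 mJ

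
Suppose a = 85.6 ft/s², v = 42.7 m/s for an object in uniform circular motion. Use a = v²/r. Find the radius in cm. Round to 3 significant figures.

Rearranging a = v²/r for r: r = v²/a.
a = 85.6 ft/s² = 26.09 m/s²; v = 42.7 m/s.
r = 69.88 m
69.88 m × (1 cm / 0.01000 m) = 6988 cm

6990 cm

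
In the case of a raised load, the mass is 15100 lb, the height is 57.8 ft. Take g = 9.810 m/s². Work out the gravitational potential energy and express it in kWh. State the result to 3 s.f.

0.329 kWh

PE is given directly by: PE = mgh.
m = 15100 lb = 6849 kg; h = 57.8 ft = 17.62 m; g = 9.810 m/s².
PE = 1.184×10^6 J
1.184×10^6 J × (1 kWh / 3.600×10^6 J) = 0.3288 kWh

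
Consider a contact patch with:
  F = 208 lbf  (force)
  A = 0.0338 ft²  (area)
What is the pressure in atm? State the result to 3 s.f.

2.91 atm

Directly: P = F/A.
F = 208 lbf = 925.2 N; A = 0.0338 ft² = 0.003140 m².
P = 2.946×10^5 Pa
2.946×10^5 Pa × (1 atm / 1.013×10^5 Pa) = 2.908 atm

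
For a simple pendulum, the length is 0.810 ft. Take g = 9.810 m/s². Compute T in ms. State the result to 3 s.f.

T is given directly by: T = 2π√(L/g).
L = 0.810 ft = 0.2469 m; g = 9.810 m/s².
T = 0.9968 s
0.9968 s × (1 ms / 0.001000 s) = 996.8 ms

997 ms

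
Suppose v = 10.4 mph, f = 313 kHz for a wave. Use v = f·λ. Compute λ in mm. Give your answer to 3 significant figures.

0.0149 mm

Solving v = f·λ for λ: λ = v/f.
v = 10.4 mph = 4.649 m/s; f = 313 kHz = 3.130×10^5 Hz.
λ = 1.485×10^-5 m
1.485×10^-5 m × (1 mm / 0.001000 m) = 0.01485 mm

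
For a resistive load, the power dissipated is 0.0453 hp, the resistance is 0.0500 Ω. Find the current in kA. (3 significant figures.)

0.0260 kA

Solving P = I²R for I: I = √(P/R).
P = 0.0453 hp = 33.78 W; R = 0.0500 Ω.
I = 25.99 A
25.99 A × (1 kA / 1000 A) = 0.02599 kA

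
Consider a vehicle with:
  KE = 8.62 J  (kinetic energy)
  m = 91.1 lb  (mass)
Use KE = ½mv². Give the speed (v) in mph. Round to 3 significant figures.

1.44 mph

Rearranging KE = ½mv² for v: v = √(2·KE/m).
KE = 8.62 J; m = 91.1 lb = 41.32 kg.
v = 0.6459 m/s
0.6459 m/s × (1 mph / 0.4470 m/s) = 1.445 mph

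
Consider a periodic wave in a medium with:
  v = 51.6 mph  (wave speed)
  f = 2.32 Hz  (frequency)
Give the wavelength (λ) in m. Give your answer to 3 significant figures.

9.94 m

Rearranging: λ = v/f.
v = 51.6 mph = 23.07 m/s; f = 2.32 Hz.
λ = 9.943 m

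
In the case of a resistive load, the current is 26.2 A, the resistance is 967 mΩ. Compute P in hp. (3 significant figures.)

P is given directly by: P = I²R.
I = 26.2 A; R = 967 mΩ = 0.9670 Ω.
P = 663.8 W  (the unit combination reduces to kg·m²/s³ = W)
663.8 W × (1 hp / 745.7 W) = 0.8902 hp

0.890 hp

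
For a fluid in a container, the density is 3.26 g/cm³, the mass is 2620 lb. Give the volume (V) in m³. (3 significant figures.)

Solving ρ = m/V for V: V = m/ρ.
ρ = 3.26 g/cm³ = 3260 kg/m³; m = 2620 lb = 1188 kg.
V = 0.3645 m³

0.365 m³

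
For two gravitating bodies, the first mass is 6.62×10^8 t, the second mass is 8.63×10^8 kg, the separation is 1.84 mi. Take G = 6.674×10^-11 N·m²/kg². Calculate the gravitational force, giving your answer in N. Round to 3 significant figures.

4350 N

From Newton's law of gravitation: F = Gm₁m₂/r².
m₁ = 6.62×10^8 t = 6.620×10^11 kg; m₂ = 8.63×10^8 kg; r = 1.84 mi = 2961 m; G = 6.674×10^-11 N·m²/kg².
F = 4348 N  (the unit combination reduces to kg·m/s² = N)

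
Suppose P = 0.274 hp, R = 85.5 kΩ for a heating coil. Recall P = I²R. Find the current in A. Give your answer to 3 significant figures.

Rearranging P = I²R for I: I = √(P/R).
P = 0.274 hp = 204.3 W; R = 85.5 kΩ = 85500 Ω.
I = 0.04888 A

0.0489 A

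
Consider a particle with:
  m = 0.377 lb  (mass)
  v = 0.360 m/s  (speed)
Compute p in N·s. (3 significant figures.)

p is given directly by: p = mv.
m = 0.377 lb = 0.1710 kg; v = 0.360 m/s.
p = 0.06156 kg·m/s
Since 1 N·s = 1 kg·m/s, 0.06156 N·s.

0.0616 N·s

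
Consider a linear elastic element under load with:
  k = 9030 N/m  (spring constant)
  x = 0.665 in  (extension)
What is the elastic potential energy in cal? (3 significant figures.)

U is given directly by: U = ½kx².
k = 9030 N/m; x = 0.665 in = 0.01689 m.
U = 1.288 J
1.288 J × (1 cal / 4.184 J) = 0.3079 cal

0.308 cal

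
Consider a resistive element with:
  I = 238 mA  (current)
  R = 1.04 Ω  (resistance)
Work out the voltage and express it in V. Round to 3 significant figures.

From Ohm's law: V = IR.
I = 238 mA = 0.2380 A; R = 1.04 Ω.
V = 0.2475 V

0.248 V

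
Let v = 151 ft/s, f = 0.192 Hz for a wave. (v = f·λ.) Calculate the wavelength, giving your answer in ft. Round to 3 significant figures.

786 ft

Rearranging: λ = v/f.
v = 151 ft/s = 46.02 m/s; f = 0.192 Hz.
λ = 239.7 m
239.7 m × (1 ft / 0.3048 m) = 786.5 ft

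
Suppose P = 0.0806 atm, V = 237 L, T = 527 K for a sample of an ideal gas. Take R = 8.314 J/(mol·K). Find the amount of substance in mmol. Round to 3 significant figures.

From the ideal-gas law: n = PV/(RT).
P = 0.0806 atm = 8167 Pa; V = 237 L = 0.2370 m³; T = 527 K; R = 8.314 J/(mol·K).
n = 0.4418 mol
0.4418 mol × (1 mmol / 0.001000 mol) = 441.8 mmol

442 mmol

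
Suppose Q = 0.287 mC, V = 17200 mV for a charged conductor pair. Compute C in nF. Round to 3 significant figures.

C is given directly by: C = Q/V.
Q = 0.287 mC = 2.870×10^-4 C; V = 17200 mV = 17.20 V.
C = 1.669×10^-5 F
1.669×10^-5 F × (1 nF / 1.000×10^-9 F) = 16686 nF

16700 nF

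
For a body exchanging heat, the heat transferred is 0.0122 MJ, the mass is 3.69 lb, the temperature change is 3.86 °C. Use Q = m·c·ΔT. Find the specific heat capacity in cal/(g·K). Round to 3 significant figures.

Rearranging: c = Q/(m·ΔT).
Q = 0.0122 MJ = 12200 J; m = 3.69 lb = 1.674 kg; ΔT = 3.86 °C = 3.860 K.
c = 1888 J/(kg·K)
1888 J/(kg·K) × (1 cal/(g·K) / 4184 J/(kg·K)) = 0.4513 cal/(g·K)

0.451 cal/(g·K)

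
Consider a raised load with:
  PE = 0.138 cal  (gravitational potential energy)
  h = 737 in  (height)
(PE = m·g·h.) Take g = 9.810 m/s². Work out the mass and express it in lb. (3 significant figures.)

Rearranging: m = PE/(g·h).
PE = 0.138 cal = 0.5774 J; h = 737 in = 18.72 m; g = 9.810 m/s².
m = 0.003144 kg
0.003144 kg × (1 lb / 0.4536 kg) = 0.006932 lb

0.00693 lb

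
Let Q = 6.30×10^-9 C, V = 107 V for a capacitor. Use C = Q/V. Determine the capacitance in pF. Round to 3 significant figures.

Directly: C = Q/V.
Q = 6.30×10^-9 C; V = 107 V.
C = 5.888×10^-11 F
5.888×10^-11 F × (1 pF / 1.000×10^-12 F) = 58.88 pF

58.9 pF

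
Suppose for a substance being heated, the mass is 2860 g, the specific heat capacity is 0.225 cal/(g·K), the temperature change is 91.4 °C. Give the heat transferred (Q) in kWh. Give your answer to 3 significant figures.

0.0684 kWh

Q is given directly by: Q = mcΔT.
m = 2860 g = 2.860 kg; c = 0.225 cal/(g·K) = 941.4 J/(kg·K); ΔT = 91.4 °C = 91.40 K.
Q = 2.461×10^5 J
2.461×10^5 J × (1 kWh / 3.600×10^6 J) = 0.06836 kWh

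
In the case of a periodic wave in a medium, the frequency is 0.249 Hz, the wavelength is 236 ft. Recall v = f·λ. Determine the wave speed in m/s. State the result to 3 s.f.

Directly: v = fλ.
f = 0.249 Hz; λ = 236 ft = 71.93 m.
v = 17.91 m/s

17.9 m/s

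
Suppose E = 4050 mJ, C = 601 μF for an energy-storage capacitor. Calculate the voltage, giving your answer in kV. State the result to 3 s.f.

0.116 kV

Solving E = ½C·V² for V: V = √(2E/C).
E = 4050 mJ = 4.050 J; C = 601 μF = 6.010×10^-4 F.
V = 116.1 V
116.1 V × (1 kV / 1000 V) = 0.1161 kV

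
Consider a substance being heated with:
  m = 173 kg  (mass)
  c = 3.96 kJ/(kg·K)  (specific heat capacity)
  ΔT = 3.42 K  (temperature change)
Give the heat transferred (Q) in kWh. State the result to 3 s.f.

0.651 kWh

Q is given directly by: Q = mcΔT.
m = 173 kg; c = 3.96 kJ/(kg·K) = 3960 J/(kg·K); ΔT = 3.42 K.
Q = 2.343×10^6 J
2.343×10^6 J × (1 kWh / 3.600×10^6 J) = 0.6508 kWh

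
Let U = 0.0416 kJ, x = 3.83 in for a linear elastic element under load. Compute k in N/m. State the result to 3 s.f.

Solving U = ½k·x² for k: k = 2U/x².
U = 0.0416 kJ = 41.60 J; x = 3.83 in = 0.09728 m.
k = 8791 N/m

8790 N/m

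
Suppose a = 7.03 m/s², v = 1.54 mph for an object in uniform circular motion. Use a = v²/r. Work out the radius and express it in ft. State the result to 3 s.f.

0.221 ft

Solving a = v²/r for r: r = v²/a.
a = 7.03 m/s²; v = 1.54 mph = 0.6884 m/s.
r = 0.06742 m
0.06742 m × (1 ft / 0.3048 m) = 0.2212 ft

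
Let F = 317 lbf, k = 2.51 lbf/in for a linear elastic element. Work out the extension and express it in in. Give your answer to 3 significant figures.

126 in

From Hooke's law: x = F/k.
F = 317 lbf = 1410 N; k = 2.51 lbf/in = 439.6 N/m.
x = 3.208 m
3.208 m × (1 in / 0.02540 m) = 126.3 in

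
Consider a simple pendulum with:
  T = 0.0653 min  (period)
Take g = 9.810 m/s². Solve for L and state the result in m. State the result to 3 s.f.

3.81 m

Solving T = 2π√(L/g) for L: L = g·(T/2π)².
T = 0.0653 min = 3.918 s; g = 9.810 m/s².
L = 3.815 m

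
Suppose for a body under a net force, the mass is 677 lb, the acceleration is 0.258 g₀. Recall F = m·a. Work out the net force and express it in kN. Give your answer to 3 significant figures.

0.777 kN

F is given directly by: F = m·a.
m = 677 lb = 307.1 kg; a = 0.258 g₀ = 2.530 m/s².
F = 777.0 N
777.0 N × (1 kN / 1000 N) = 0.7770 kN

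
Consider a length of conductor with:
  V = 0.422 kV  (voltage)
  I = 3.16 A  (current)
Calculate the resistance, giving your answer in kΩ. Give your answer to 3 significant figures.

Rearranging V = I·R for R: R = V/I.
V = 0.422 kV = 422.0 V; I = 3.16 A.
R = 133.5 Ω
133.5 Ω × (1 kΩ / 1000 Ω) = 0.1335 kΩ

0.134 kΩ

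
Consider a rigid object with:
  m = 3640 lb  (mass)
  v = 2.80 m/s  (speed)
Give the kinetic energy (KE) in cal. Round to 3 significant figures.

KE is given directly by: KE = ½mv².
m = 3640 lb = 1651 kg; v = 2.80 m/s.
KE = 6472 J
6472 J × (1 cal / 4.184 J) = 1547 cal

1550 cal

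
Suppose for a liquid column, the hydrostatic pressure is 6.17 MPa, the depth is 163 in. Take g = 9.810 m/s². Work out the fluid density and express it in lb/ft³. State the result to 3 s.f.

9480 lb/ft³

Rearranging P = ρ·g·h for ρ: ρ = P/(g·h).
P = 6.17 MPa = 6.170×10^6 Pa; h = 163 in = 4.140 m; g = 9.810 m/s².
ρ = 1.519×10^5 kg/m³
1.519×10^5 kg/m³ × (1 lb/ft³ / 16.02 kg/m³) = 9484 lb/ft³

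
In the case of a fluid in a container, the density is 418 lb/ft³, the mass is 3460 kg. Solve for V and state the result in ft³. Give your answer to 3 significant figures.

18.2 ft³

Solving ρ = m/V for V: V = m/ρ.
ρ = 418 lb/ft³ = 6696 kg/m³; m = 3460 kg.
V = 0.5167 m³
0.5167 m³ × (1 ft³ / 0.02832 m³) = 18.25 ft³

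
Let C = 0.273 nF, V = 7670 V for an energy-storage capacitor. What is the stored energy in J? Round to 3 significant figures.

0.00803 J

Directly: E = ½CV².
C = 0.273 nF = 2.730×10^-10 F; V = 7670 V.
E = 0.008030 J  (the unit combination reduces to kg·m²/s² = J)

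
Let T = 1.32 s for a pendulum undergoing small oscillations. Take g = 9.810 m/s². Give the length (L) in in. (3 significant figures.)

17.0 in

Solving T = 2π√(L/g) for L: L = g·(T/2π)².
T = 1.32 s; g = 9.810 m/s².
L = 0.4330 m
0.4330 m × (1 in / 0.02540 m) = 17.05 in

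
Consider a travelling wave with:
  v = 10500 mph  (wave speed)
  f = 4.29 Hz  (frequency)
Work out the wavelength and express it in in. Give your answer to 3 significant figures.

43100 in

Rearranging: λ = v/f.
v = 10500 mph = 4694 m/s; f = 4.29 Hz.
λ = 1094 m
1094 m × (1 in / 0.02540 m) = 43077 in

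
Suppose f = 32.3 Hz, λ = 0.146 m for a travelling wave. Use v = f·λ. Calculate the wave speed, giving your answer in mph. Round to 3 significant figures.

Directly: v = fλ.
f = 32.3 Hz; λ = 0.146 m.
v = 4.716 m/s
4.716 m/s × (1 mph / 0.4470 m/s) = 10.55 mph

10.5 mph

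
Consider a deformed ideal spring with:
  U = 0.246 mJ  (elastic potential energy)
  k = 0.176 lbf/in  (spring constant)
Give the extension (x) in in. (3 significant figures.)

0.157 in

Rearranging U = ½k·x² for x: x = √(2U/k).
U = 0.246 mJ = 2.460×10^-4 J; k = 0.176 lbf/in = 30.82 N/m.
x = 0.003995 m
0.003995 m × (1 in / 0.02540 m) = 0.1573 in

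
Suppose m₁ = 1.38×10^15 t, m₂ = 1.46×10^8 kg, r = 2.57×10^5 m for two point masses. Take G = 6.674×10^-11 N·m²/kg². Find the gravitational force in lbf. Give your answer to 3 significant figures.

From Newton's law of gravitation: F = Gm₁m₂/r².
m₁ = 1.38×10^15 t = 1.380×10^18 kg; m₂ = 1.46×10^8 kg; r = 2.57×10^5 m; G = 6.674×10^-11 N·m²/kg².
F = 2.036×10^5 N
2.036×10^5 N × (1 lbf / 4.448 N) = 45768 lbf

45800 lbf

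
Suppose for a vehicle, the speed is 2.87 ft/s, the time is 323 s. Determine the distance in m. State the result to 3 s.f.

Rearranging: d = v·t.
v = 2.87 ft/s = 0.8748 m/s; t = 323 s.
d = 282.6 m

283 m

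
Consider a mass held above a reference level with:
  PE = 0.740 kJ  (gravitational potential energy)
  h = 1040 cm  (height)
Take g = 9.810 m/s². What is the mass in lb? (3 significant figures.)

16.0 lb

Rearranging PE = m·g·h for m: m = PE/(g·h).
PE = 0.740 kJ = 740.0 J; h = 1040 cm = 10.40 m; g = 9.810 m/s².
m = 7.253 kg
7.253 kg × (1 lb / 0.4536 kg) = 15.99 lb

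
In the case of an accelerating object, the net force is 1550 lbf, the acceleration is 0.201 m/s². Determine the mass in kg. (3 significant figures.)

34300 kg

From Newton's second law: m = F/a.
F = 1550 lbf = 6895 N; a = 0.201 m/s².
m = 34302 kg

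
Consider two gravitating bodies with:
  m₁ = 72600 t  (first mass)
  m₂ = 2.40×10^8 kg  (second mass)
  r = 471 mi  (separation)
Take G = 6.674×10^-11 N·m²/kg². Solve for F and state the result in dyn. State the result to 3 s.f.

0.202 dyn

From Newton's law of gravitation: F = Gm₁m₂/r².
m₁ = 72600 t = 7.260×10^7 kg; m₂ = 2.40×10^8 kg; r = 471 mi = 7.580×10^5 m; G = 6.674×10^-11 N·m²/kg².
F = 2.024×10^-6 N
2.024×10^-6 N × (1 dyn / 1.000×10^-5 N) = 0.2024 dyn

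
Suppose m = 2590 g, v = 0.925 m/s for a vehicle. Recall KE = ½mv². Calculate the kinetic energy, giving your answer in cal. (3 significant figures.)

0.265 cal

Directly: KE = ½mv².
m = 2590 g = 2.590 kg; v = 0.925 m/s.
KE = 1.108 J  (the unit combination reduces to kg·m²/s² = J)
1.108 J × (1 cal / 4.184 J) = 0.2648 cal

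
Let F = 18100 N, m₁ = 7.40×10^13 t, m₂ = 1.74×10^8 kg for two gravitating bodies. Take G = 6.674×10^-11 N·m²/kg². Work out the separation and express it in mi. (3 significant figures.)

Solving F = G·m₁·m₂/r² for r: r = √(G·m₁m₂/F).
F = 18100 N; m₁ = 7.40×10^13 t = 7.400×10^16 kg; m₂ = 1.74×10^8 kg; G = 6.674×10^-11 N·m²/kg².
r = 2.179×10^5 m
2.179×10^5 m × (1 mi / 1609 m) = 135.4 mi

135 mi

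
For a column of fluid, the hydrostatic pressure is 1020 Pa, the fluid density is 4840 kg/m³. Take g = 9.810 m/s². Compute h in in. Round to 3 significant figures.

Rearranging: h = P/(ρ·g).
P = 1020 Pa; ρ = 4840 kg/m³; g = 9.810 m/s².
h = 0.02148 m
0.02148 m × (1 in / 0.02540 m) = 0.8458 in

0.846 in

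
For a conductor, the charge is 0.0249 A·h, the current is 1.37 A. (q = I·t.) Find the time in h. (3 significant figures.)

0.0182 h

Rearranging q = I·t for t: t = q/I.
q = 0.0249 A·h = 89.64 C; I = 1.37 A.
t = 65.43 s
65.43 s × (1 h / 3600 s) = 0.01818 h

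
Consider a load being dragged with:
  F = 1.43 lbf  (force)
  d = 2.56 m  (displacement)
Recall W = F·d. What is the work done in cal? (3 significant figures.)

3.89 cal

W is given directly by: W = F·d.
F = 1.43 lbf = 6.361 N; d = 2.56 m.
W = 16.28 J  (the unit combination reduces to kg·m²/s² = J)
16.28 J × (1 cal / 4.184 J) = 3.892 cal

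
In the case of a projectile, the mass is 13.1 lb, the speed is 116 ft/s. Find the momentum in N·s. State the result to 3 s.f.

210 N·s

Directly: p = mv.
m = 13.1 lb = 5.942 kg; v = 116 ft/s = 35.36 m/s.
p = 210.1 kg·m/s
Since 1 N·s = 1 kg·m/s, 210.1 N·s.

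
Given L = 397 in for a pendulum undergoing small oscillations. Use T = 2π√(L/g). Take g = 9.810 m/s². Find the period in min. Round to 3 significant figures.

0.106 min

Directly: T = 2π√(L/g).
L = 397 in = 10.08 m; g = 9.810 m/s².
T = 6.370 s
6.370 s × (1 min / 60.00 s) = 0.1062 min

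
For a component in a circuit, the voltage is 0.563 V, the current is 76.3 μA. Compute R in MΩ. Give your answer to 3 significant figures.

From Ohm's law: R = V/I.
V = 0.563 V; I = 76.3 μA = 7.630×10^-5 A.
R = 7379 Ω
7379 Ω × (1 MΩ / 1.000×10^6 Ω) = 0.007379 MΩ

0.00738 MΩ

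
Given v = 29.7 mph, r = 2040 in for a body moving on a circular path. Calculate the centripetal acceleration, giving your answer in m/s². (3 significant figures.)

Directly: a = v²/r.
v = 29.7 mph = 13.28 m/s; r = 2040 in = 51.82 m.
a = 3.402 m/s²

3.40 m/s²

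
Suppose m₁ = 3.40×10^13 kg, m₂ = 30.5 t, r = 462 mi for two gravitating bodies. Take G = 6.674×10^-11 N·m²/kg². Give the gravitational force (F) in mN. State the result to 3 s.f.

0.125 mN

From Newton's law of gravitation: F = Gm₁m₂/r².
m₁ = 3.40×10^13 kg; m₂ = 30.5 t = 30500 kg; r = 462 mi = 7.435×10^5 m; G = 6.674×10^-11 N·m²/kg².
F = 1.252×10^-4 N  (the unit combination reduces to kg·m/s² = N)
1.252×10^-4 N × (1 mN / 0.001000 N) = 0.1252 mN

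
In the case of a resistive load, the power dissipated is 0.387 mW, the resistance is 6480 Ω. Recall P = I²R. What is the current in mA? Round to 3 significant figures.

Rearranging P = I²R for I: I = √(P/R).
P = 0.387 mW = 3.870×10^-4 W; R = 6480 Ω.
I = 2.444×10^-4 A
2.444×10^-4 A × (1 mA / 0.001000 A) = 0.2444 mA

0.244 mA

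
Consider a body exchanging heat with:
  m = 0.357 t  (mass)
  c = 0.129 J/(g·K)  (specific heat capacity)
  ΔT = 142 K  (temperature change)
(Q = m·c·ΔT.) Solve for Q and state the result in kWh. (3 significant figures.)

1.82 kWh

Directly: Q = mcΔT.
m = 0.357 t = 357.0 kg; c = 0.129 J/(g·K) = 129.0 J/(kg·K); ΔT = 142 K.
Q = 6.540×10^6 J  (the unit combination reduces to kg·m²/s² = J)
6.540×10^6 J × (1 kWh / 3.600×10^6 J) = 1.817 kWh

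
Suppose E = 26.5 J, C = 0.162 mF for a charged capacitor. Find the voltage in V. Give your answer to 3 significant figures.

Solving E = ½C·V² for V: V = √(2E/C).
E = 26.5 J; C = 0.162 mF = 1.620×10^-4 F.
V = 572.0 V  (the unit combination reduces to kg·m²/(A·s³) = V)

572 V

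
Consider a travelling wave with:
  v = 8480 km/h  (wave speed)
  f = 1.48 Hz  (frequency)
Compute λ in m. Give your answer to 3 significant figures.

1590 m

Rearranging v = f·λ for λ: λ = v/f.
v = 8480 km/h = 2356 m/s; f = 1.48 Hz.
λ = 1592 m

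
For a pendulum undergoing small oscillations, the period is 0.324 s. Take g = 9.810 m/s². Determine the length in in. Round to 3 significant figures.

1.03 in

Solving T = 2π√(L/g) for L: L = g·(T/2π)².
T = 0.324 s; g = 9.810 m/s².
L = 0.02609 m
0.02609 m × (1 in / 0.02540 m) = 1.027 in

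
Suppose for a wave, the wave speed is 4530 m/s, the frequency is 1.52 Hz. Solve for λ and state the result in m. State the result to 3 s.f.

Rearranging: λ = v/f.
v = 4530 m/s; f = 1.52 Hz.
λ = 2980 m

2980 m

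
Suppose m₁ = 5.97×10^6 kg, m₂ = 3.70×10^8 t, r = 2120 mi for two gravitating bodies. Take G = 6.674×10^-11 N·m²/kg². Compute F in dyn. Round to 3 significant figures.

1.27 dyn

F is given directly by: F = Gm₁m₂/r².
m₁ = 5.97×10^6 kg; m₂ = 3.70×10^8 t = 3.700×10^11 kg; r = 2120 mi = 3.412×10^6 m; G = 6.674×10^-11 N·m²/kg².
F = 1.266×10^-5 N
1.266×10^-5 N × (1 dyn / 1.000×10^-5 N) = 1.266 dyn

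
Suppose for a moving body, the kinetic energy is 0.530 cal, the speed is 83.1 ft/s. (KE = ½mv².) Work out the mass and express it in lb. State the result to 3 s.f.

0.0152 lb

Solving KE = ½mv² for m: m = 2·KE/v².
KE = 0.530 cal = 2.218 J; v = 83.1 ft/s = 25.33 m/s.
m = 0.006913 kg
0.006913 kg × (1 lb / 0.4536 kg) = 0.01524 lb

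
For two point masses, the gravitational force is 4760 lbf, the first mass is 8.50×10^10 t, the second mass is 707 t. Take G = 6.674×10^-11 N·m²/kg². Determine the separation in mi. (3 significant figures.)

Rearranging F = G·m₁·m₂/r² for r: r = √(G·m₁m₂/F).
F = 4760 lbf = 21174 N; m₁ = 8.50×10^10 t = 8.500×10^13 kg; m₂ = 707 t = 7.070×10^5 kg; G = 6.674×10^-11 N·m²/kg².
r = 435.2 m
435.2 m × (1 mi / 1609 m) = 0.2704 mi

0.270 mi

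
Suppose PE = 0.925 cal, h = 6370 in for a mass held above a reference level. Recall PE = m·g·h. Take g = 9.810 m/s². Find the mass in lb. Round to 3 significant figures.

Rearranging PE = m·g·h for m: m = PE/(g·h).
PE = 0.925 cal = 3.870 J; h = 6370 in = 161.8 m; g = 9.810 m/s².
m = 0.002438 kg
0.002438 kg × (1 lb / 0.4536 kg) = 0.005376 lb

0.00538 lb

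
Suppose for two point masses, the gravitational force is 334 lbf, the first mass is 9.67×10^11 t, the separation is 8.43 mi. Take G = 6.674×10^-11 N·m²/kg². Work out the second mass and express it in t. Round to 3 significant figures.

Rearranging: m₂ = F·r²/(G·m₁).
F = 334 lbf = 1486 N; m₁ = 9.67×10^11 t = 9.670×10^14 kg; r = 8.43 mi = 13567 m; G = 6.674×10^-11 N·m²/kg².
m₂ = 4.237×10^6 kg
4.237×10^6 kg × (1 t / 1000 kg) = 4237 t

4240 t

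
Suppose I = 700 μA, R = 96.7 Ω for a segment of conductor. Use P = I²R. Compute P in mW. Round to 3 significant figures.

0.0474 mW

P is given directly by: P = I²R.
I = 700 μA = 7.000×10^-4 A; R = 96.7 Ω.
P = 4.738×10^-5 W
4.738×10^-5 W × (1 mW / 0.001000 W) = 0.04738 mW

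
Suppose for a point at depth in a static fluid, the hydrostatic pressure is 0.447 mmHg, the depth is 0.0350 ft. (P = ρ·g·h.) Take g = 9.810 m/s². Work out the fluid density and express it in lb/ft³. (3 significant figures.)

Rearranging P = ρ·g·h for ρ: ρ = P/(g·h).
P = 0.447 mmHg = 59.59 Pa; h = 0.0350 ft = 0.01067 m; g = 9.810 m/s².
ρ = 569.5 kg/m³
569.5 kg/m³ × (1 lb/ft³ / 16.02 kg/m³) = 35.55 lb/ft³

35.5 lb/ft³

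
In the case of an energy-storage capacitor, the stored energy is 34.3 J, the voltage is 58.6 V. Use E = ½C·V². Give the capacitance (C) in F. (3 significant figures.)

Solving E = ½C·V² for C: C = 2E/V².
E = 34.3 J; V = 58.6 V.
C = 0.01998 F

0.0200 F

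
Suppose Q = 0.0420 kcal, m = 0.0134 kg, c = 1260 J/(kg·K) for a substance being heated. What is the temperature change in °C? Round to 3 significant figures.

Rearranging: ΔT = Q/(m·c).
Q = 0.0420 kcal = 175.7 J; m = 0.0134 kg; c = 1260 J/(kg·K).
ΔT = 10.41 K
Since 1 °C = 1 K, 10.41 °C.

10.4 °C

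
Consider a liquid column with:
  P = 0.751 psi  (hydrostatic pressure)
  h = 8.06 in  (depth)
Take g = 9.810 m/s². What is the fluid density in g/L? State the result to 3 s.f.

2580 g/L

Rearranging P = ρ·g·h for ρ: ρ = P/(g·h).
P = 0.751 psi = 5178 Pa; h = 8.06 in = 0.2047 m; g = 9.810 m/s².
ρ = 2578 kg/m³
Since 1 g/L = 1 kg/m³, 2578 g/L.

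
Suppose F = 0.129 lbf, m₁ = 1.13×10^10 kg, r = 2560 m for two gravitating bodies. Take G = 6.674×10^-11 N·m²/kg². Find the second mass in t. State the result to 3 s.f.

4990 t

From Newton's law of gravitation: m₂ = F·r²/(G·m₁).
F = 0.129 lbf = 0.5738 N; m₁ = 1.13×10^10 kg; r = 2560 m; G = 6.674×10^-11 N·m²/kg².
m₂ = 4.986×10^6 kg
4.986×10^6 kg × (1 t / 1000 kg) = 4986 t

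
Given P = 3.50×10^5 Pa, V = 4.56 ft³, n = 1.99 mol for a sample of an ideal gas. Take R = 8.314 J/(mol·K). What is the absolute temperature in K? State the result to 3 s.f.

Rearranging: T = PV/(nR).
P = 3.50×10^5 Pa; V = 4.56 ft³ = 0.1291 m³; n = 1.99 mol; R = 8.314 J/(mol·K).
T = 2732 K

2730 K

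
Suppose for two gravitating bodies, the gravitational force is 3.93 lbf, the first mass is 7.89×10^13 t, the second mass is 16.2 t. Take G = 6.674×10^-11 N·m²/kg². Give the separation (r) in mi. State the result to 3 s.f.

From Newton's law of gravitation: r = √(G·m₁m₂/F).
F = 3.93 lbf = 17.48 N; m₁ = 7.89×10^13 t = 7.890×10^16 kg; m₂ = 16.2 t = 16200 kg; G = 6.674×10^-11 N·m²/kg².
r = 69855 m
69855 m × (1 mi / 1609 m) = 43.41 mi

43.4 mi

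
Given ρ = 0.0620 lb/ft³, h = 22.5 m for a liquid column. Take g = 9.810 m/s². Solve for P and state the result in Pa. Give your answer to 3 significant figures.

Directly: P = ρgh.
ρ = 0.0620 lb/ft³ = 0.9931 kg/m³; h = 22.5 m; g = 9.810 m/s².
P = 219.2 Pa

219 Pa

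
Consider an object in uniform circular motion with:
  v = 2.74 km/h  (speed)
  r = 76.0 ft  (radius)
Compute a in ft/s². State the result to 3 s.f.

Directly: a = v²/r.
v = 2.74 km/h = 0.7611 m/s; r = 76.0 ft = 23.16 m.
a = 0.02501 m/s²
0.02501 m/s² × (1 ft/s² / 0.3048 m/s²) = 0.08205 ft/s²

0.0820 ft/s²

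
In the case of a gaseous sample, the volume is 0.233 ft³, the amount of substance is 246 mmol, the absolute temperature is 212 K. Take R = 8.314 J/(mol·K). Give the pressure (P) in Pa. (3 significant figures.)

65700 Pa

From the ideal-gas law: P = nRT/V.
V = 0.233 ft³ = 0.006598 m³; n = 246 mmol = 0.2460 mol; T = 212 K; R = 8.314 J/(mol·K).
P = 65717 Pa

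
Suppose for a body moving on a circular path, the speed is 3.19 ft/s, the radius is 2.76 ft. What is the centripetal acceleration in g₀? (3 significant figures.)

0.115 g₀

a is given directly by: a = v²/r.
v = 3.19 ft/s = 0.9723 m/s; r = 2.76 ft = 0.8412 m.
a = 1.124 m/s²
1.124 m/s² × (1 g₀ / 9.807 m/s²) = 0.1146 g₀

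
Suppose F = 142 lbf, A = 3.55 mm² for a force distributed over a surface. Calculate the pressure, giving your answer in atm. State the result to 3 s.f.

1760 atm

P is given directly by: P = F/A.
F = 142 lbf = 631.6 N; A = 3.55 mm² = 3.550×10^-6 m².
P = 1.779×10^8 Pa
1.779×10^8 Pa × (1 atm / 1.013×10^5 Pa) = 1756 atm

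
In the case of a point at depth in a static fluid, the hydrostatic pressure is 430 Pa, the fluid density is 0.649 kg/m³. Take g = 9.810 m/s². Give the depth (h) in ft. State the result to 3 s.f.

222 ft

Solving P = ρ·g·h for h: h = P/(ρ·g).
P = 430 Pa; ρ = 0.649 kg/m³; g = 9.810 m/s².
h = 67.54 m
67.54 m × (1 ft / 0.3048 m) = 221.6 ft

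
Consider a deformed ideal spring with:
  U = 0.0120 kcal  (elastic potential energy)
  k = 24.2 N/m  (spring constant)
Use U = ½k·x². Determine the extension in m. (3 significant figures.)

2.04 m

Solving U = ½k·x² for x: x = √(2U/k).
U = 0.0120 kcal = 50.21 J; k = 24.2 N/m.
x = 2.037 m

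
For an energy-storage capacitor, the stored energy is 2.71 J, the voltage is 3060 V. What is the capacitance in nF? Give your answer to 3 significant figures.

Rearranging: C = 2E/V².
E = 2.71 J; V = 3060 V.
C = 5.788×10^-7 F
5.788×10^-7 F × (1 nF / 1.000×10^-9 F) = 578.8 nF

579 nF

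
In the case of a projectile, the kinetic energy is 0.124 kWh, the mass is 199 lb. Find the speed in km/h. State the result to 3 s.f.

Rearranging: v = √(2·KE/m).
KE = 0.124 kWh = 4.464×10^5 J; m = 199 lb = 90.26 kg.
v = 99.45 m/s
99.45 m/s × (1 km/h / 0.2778 m/s) = 358.0 km/h

358 km/h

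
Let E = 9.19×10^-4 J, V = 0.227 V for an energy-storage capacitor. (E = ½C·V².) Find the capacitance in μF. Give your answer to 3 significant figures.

Rearranging: C = 2E/V².
E = 9.19×10^-4 J; V = 0.227 V.
C = 0.03567 F
0.03567 F × (1 μF / 1.000×10^-6 F) = 35669 μF

35700 μF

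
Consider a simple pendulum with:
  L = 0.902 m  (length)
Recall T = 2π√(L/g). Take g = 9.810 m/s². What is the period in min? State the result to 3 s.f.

T is given directly by: T = 2π√(L/g).
L = 0.902 m; g = 9.810 m/s².
T = 1.905 s
1.905 s × (1 min / 60.00 s) = 0.03175 min

0.0318 min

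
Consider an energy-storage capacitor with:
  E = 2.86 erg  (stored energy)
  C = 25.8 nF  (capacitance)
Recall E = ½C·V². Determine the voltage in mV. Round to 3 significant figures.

Rearranging: V = √(2E/C).
E = 2.86 erg = 2.860×10^-7 J; C = 25.8 nF = 2.580×10^-8 F.
V = 4.709 V
4.709 V × (1 mV / 0.001000 V) = 4709 mV

4710 mV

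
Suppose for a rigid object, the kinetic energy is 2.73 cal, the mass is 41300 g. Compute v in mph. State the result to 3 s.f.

Rearranging KE = ½mv² for v: v = √(2·KE/m).
KE = 2.73 cal = 11.42 J; m = 41300 g = 41.30 kg.
v = 0.7437 m/s
0.7437 m/s × (1 mph / 0.4470 m/s) = 1.664 mph

1.66 mph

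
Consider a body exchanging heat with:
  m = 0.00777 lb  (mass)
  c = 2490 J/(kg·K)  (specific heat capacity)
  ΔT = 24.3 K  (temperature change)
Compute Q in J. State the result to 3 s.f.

213 J

Directly: Q = mcΔT.
m = 0.00777 lb = 0.003524 kg; c = 2490 J/(kg·K); ΔT = 24.3 K.
Q = 213.3 J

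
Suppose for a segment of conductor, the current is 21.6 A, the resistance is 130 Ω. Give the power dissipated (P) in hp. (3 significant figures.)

Directly: P = I²R.
I = 21.6 A; R = 130 Ω.
P = 60653 W
60653 W × (1 hp / 745.7 W) = 81.34 hp

81.3 hp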